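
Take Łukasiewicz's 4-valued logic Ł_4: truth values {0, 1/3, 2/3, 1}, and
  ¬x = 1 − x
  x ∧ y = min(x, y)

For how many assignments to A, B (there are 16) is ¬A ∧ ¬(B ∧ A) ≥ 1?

A = 0, B = 0 ↦ 1  ≥
A = 0, B = 1/3 ↦ 1  ≥
A = 0, B = 2/3 ↦ 1  ≥
A = 0, B = 1 ↦ 1  ≥
A = 1/3, B = 0 ↦ 2/3  <
A = 1/3, B = 1/3 ↦ 2/3  <
A = 1/3, B = 2/3 ↦ 2/3  <
A = 1/3, B = 1 ↦ 2/3  <
A = 2/3, B = 0 ↦ 1/3  <
A = 2/3, B = 1/3 ↦ 1/3  <
A = 2/3, B = 2/3 ↦ 1/3  <
A = 2/3, B = 1 ↦ 1/3  <
A = 1, B = 0 ↦ 0  <
A = 1, B = 1/3 ↦ 0  <
A = 1, B = 2/3 ↦ 0  <
A = 1, B = 1 ↦ 0  <
So 4 of the 16 assignments meet the threshold.

4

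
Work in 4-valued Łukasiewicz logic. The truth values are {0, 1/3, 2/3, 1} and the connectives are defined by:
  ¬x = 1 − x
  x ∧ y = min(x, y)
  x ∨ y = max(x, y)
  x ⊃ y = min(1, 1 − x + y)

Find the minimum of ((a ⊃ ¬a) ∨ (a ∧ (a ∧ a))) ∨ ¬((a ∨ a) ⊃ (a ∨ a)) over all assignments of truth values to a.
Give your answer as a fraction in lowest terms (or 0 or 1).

Take a = 2/3:
¬a = ¬2/3 = 1/3
a ⊃ ¬a = 2/3 ⊃ 1/3 = 2/3
a ∧ a = 2/3 ∧ 2/3 = 2/3
a ∧ (a ∧ a) = 2/3 ∧ 2/3 = 2/3
(a ⊃ ¬a) ∨ (a ∧ (a ∧ a)) = 2/3 ∨ 2/3 = 2/3
a ∨ a = 2/3 ∨ 2/3 = 2/3
a ∨ a = 2/3 ∨ 2/3 = 2/3
(a ∨ a) ⊃ (a ∨ a) = 2/3 ⊃ 2/3 = 1
¬((a ∨ a) ⊃ (a ∨ a)) = ¬1 = 0
((a ⊃ ¬a) ∨ (a ∧ (a ∧ a))) ∨ ¬((a ∨ a) ⊃ (a ∨ a)) = 2/3 ∨ 0 = 2/3
No assignment yields a value below 2/3, so this is the minimum.

2/3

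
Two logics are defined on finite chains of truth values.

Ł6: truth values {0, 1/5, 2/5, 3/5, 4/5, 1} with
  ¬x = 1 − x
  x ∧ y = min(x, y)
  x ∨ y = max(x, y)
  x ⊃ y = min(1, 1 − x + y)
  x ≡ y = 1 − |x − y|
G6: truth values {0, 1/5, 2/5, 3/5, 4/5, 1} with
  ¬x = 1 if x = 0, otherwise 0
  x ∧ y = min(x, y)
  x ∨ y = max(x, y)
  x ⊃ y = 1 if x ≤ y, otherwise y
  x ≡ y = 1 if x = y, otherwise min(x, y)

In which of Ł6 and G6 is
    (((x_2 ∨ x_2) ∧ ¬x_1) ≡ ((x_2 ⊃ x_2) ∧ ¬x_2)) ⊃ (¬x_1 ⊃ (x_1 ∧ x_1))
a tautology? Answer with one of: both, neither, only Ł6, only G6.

In Ł6: at x_1 = 0, x_2 = 1/5 the value is 3/5 — not a tautology.
In G6: every assignment gives 1 — tautology.

only G6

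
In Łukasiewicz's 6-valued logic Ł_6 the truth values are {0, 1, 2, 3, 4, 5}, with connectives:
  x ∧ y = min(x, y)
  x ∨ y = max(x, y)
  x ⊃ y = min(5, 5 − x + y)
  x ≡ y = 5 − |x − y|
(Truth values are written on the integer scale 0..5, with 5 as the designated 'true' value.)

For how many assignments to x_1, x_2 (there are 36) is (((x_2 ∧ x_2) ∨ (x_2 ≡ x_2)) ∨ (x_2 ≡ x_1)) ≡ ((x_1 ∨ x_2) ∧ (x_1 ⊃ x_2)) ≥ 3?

21

value 5: 6 assignments (counts)
value 4: 7 assignments (counts)
value 3: 8 assignments (counts)
value 2: 8 assignments
value 1: 5 assignments
value 0: 2 assignments
So 21 of the 36 assignments meet the threshold.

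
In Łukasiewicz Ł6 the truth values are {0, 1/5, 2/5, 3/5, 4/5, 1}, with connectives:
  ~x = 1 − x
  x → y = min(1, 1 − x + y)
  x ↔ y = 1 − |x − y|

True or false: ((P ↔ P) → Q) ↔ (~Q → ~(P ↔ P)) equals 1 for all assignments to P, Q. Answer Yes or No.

Yes

At P = 1/5, Q = 0, for instance:
P ↔ P = 1/5 ↔ 1/5 = 1
(P ↔ P) → Q = 1 → 0 = 0
~Q = ~0 = 1
~(P ↔ P) = ~1 = 0
~Q → ~(P ↔ P) = 1 → 0 = 0
((P ↔ P) → Q) ↔ (~Q → ~(P ↔ P)) = 0 ↔ 0 = 1
and checking the remaining 35 assignments likewise gives ≥ 1 in every case.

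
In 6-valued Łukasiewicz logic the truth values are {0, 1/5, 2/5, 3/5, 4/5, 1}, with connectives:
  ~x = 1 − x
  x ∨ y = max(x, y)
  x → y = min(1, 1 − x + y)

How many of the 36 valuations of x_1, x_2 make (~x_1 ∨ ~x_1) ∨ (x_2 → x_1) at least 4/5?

33

value 1: 26 assignments (counts)
value 4/5: 7 assignments (counts)
value 3/5: 3 assignments
So 33 of the 36 assignments meet the threshold.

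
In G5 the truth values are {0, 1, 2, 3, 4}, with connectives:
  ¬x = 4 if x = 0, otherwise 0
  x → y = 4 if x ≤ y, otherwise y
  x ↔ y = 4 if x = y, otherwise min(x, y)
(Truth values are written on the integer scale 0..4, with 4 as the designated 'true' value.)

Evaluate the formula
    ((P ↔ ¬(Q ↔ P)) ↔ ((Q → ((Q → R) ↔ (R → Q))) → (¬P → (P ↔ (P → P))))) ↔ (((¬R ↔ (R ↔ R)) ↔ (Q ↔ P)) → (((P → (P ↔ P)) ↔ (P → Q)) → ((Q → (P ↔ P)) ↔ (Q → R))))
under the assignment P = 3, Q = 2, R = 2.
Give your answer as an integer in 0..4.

0

Q ↔ P = 2 ↔ 3 = 2
¬(Q ↔ P) = ¬2 = 0
P ↔ ¬(Q ↔ P) = 3 ↔ 0 = 0
Q → R = 2 → 2 = 4
R → Q = 2 → 2 = 4
(Q → R) ↔ (R → Q) = 4 ↔ 4 = 4
Q → ((Q → R) ↔ (R → Q)) = 2 → 4 = 4
¬P = ¬3 = 0
P → P = 3 → 3 = 4
P ↔ (P → P) = 3 ↔ 4 = 3
¬P → (P ↔ (P → P)) = 0 → 3 = 4
(Q → ((Q → R) ↔ (R → Q))) → (¬P → (P ↔ (P → P))) = 4 → 4 = 4
(P ↔ ¬(Q ↔ P)) ↔ ((Q → ((Q → R) ↔ (R → Q))) → (¬P → (P ↔ (P → P)))) = 0 ↔ 4 = 0
¬R = ¬2 = 0
R ↔ R = 2 ↔ 2 = 4
¬R ↔ (R ↔ R) = 0 ↔ 4 = 0
Q ↔ P = 2 ↔ 3 = 2
(¬R ↔ (R ↔ R)) ↔ (Q ↔ P) = 0 ↔ 2 = 0
P ↔ P = 3 ↔ 3 = 4
P → (P ↔ P) = 3 → 4 = 4
P → Q = 3 → 2 = 2
(P → (P ↔ P)) ↔ (P → Q) = 4 ↔ 2 = 2
P ↔ P = 3 ↔ 3 = 4
Q → (P ↔ P) = 2 → 4 = 4
Q → R = 2 → 2 = 4
(Q → (P ↔ P)) ↔ (Q → R) = 4 ↔ 4 = 4
((P → (P ↔ P)) ↔ (P → Q)) → ((Q → (P ↔ P)) ↔ (Q → R)) = 2 → 4 = 4
((¬R ↔ (R ↔ R)) ↔ (Q ↔ P)) → (((P → (P ↔ P)) ↔ (P → Q)) → ((Q → (P ↔ P)) ↔ (Q → R))) = 0 → 4 = 4
((P ↔ ¬(Q ↔ P)) ↔ ((Q → ((Q → R) ↔ (R → Q))) → (¬P → (P ↔ (P → P))))) ↔ (((¬R ↔ (R ↔ R)) ↔ (Q ↔ P)) → (((P → (P ↔ P)) ↔ (P → Q)) → ((Q → (P ↔ P)) ↔ (Q → R)))) = 0 ↔ 4 = 0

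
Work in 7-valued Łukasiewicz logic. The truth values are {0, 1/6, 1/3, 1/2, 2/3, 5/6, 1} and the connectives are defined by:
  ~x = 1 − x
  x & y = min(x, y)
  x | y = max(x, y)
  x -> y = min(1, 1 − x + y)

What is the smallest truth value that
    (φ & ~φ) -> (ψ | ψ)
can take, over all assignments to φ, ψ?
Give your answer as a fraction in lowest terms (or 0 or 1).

1/2

Take φ = 1/2, ψ = 0:
~φ = ~1/2 = 1/2
φ & ~φ = 1/2 & 1/2 = 1/2
ψ | ψ = 0 | 0 = 0
(φ & ~φ) -> (ψ | ψ) = 1/2 -> 0 = 1/2
No assignment yields a value below 1/2, so this is the minimum.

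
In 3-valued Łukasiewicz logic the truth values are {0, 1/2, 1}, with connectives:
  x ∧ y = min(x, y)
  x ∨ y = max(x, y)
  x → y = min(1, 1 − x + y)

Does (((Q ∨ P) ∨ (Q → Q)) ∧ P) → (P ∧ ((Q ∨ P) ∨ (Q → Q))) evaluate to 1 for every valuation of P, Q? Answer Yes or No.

Yes

P = 0, Q = 0 ↦ 1
P = 0, Q = 1/2 ↦ 1
P = 0, Q = 1 ↦ 1
P = 1/2, Q = 0 ↦ 1
P = 1/2, Q = 1/2 ↦ 1
P = 1/2, Q = 1 ↦ 1
P = 1, Q = 0 ↦ 1
P = 1, Q = 1/2 ↦ 1
P = 1, Q = 1 ↦ 1
Every assignment gives a value ≥ 1.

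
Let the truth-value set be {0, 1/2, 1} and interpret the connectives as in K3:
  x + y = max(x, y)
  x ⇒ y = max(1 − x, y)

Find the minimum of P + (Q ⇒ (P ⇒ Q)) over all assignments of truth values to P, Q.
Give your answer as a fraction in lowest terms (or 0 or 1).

Take P = 1/2, Q = 1/2:
P ⇒ Q = 1/2 ⇒ 1/2 = 1/2
Q ⇒ (P ⇒ Q) = 1/2 ⇒ 1/2 = 1/2
P + (Q ⇒ (P ⇒ Q)) = 1/2 + 1/2 = 1/2
No assignment yields a value below 1/2, so this is the minimum.

1/2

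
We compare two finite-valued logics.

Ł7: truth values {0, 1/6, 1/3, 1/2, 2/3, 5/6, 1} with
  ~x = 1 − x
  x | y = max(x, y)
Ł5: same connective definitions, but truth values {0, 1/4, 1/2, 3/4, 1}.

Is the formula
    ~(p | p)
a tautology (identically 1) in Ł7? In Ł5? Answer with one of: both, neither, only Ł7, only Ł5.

In Ł7: at p = 1/6 the value is 5/6 — not a tautology.
In Ł5: at p = 1/4 the value is 3/4 — not a tautology.

neither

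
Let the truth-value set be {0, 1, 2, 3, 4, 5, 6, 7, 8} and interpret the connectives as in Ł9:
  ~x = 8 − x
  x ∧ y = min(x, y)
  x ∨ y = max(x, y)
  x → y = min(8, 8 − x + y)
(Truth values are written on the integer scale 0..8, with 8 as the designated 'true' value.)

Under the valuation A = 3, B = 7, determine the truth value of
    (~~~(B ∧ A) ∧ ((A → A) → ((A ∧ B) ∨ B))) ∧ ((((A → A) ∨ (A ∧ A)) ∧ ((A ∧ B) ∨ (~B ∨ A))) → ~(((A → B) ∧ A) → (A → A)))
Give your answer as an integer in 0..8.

5

B ∧ A = 7 ∧ 3 = 3
~(B ∧ A) = ~3 = 5
~~(B ∧ A) = ~5 = 3
~~~(B ∧ A) = ~3 = 5
A → A = 3 → 3 = 8
A ∧ B = 3 ∧ 7 = 3
(A ∧ B) ∨ B = 3 ∨ 7 = 7
(A → A) → ((A ∧ B) ∨ B) = 8 → 7 = 7
~~~(B ∧ A) ∧ ((A → A) → ((A ∧ B) ∨ B)) = 5 ∧ 7 = 5
A → A = 3 → 3 = 8
A ∧ A = 3 ∧ 3 = 3
(A → A) ∨ (A ∧ A) = 8 ∨ 3 = 8
A ∧ B = 3 ∧ 7 = 3
~B = ~7 = 1
~B ∨ A = 1 ∨ 3 = 3
(A ∧ B) ∨ (~B ∨ A) = 3 ∨ 3 = 3
((A → A) ∨ (A ∧ A)) ∧ ((A ∧ B) ∨ (~B ∨ A)) = 8 ∧ 3 = 3
A → B = 3 → 7 = 8
(A → B) ∧ A = 8 ∧ 3 = 3
A → A = 3 → 3 = 8
((A → B) ∧ A) → (A → A) = 3 → 8 = 8
~(((A → B) ∧ A) → (A → A)) = ~8 = 0
(((A → A) ∨ (A ∧ A)) ∧ ((A ∧ B) ∨ (~B ∨ A))) → ~(((A → B) ∧ A) → (A → A)) = 3 → 0 = 5
(~~~(B ∧ A) ∧ ((A → A) → ((A ∧ B) ∨ B))) ∧ ((((A → A) ∨ (A ∧ A)) ∧ ((A ∧ B) ∨ (~B ∨ A))) → ~(((A → B) ∧ A) → (A → A))) = 5 ∧ 5 = 5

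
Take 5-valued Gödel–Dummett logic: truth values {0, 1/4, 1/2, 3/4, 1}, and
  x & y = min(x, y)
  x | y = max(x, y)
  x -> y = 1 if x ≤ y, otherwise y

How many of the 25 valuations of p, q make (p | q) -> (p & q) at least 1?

value 1: 5 assignments (counts)
value 3/4: 2 assignments
value 1/2: 4 assignments
value 1/4: 6 assignments
value 0: 8 assignments
So 5 of the 25 assignments meet the threshold.

5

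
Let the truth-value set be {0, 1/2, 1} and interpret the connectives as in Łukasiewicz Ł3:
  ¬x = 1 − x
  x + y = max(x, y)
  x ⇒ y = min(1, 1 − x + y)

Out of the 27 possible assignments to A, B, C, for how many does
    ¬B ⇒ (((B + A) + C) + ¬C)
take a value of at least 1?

value 1: 25 assignments (counts)
value 1/2: 2 assignments
So 25 of the 27 assignments meet the threshold.

25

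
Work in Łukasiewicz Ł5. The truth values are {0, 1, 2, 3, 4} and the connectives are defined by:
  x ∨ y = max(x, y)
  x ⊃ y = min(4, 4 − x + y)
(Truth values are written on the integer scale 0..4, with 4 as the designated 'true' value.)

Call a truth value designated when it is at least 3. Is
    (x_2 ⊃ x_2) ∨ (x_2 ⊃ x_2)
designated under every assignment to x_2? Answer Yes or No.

Yes

x_2 = 0 ↦ 4
x_2 = 1 ↦ 4
x_2 = 2 ↦ 4
x_2 = 3 ↦ 4
x_2 = 4 ↦ 4
Every assignment gives a value ≥ 3.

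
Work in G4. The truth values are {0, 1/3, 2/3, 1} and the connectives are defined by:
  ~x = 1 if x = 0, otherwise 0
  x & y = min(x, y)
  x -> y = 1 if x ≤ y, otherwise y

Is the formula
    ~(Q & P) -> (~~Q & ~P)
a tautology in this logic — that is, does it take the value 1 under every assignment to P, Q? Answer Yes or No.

No

Counterexample: take P = 0, Q = 0.
Q & P = 0 & 0 = 0
~(Q & P) = ~0 = 1
~Q = ~0 = 1
~~Q = ~1 = 0
~P = ~0 = 1
~~Q & ~P = 0 & 1 = 0
~(Q & P) -> (~~Q & ~P) = 1 -> 0 = 0
This gives 0 ≠ 1.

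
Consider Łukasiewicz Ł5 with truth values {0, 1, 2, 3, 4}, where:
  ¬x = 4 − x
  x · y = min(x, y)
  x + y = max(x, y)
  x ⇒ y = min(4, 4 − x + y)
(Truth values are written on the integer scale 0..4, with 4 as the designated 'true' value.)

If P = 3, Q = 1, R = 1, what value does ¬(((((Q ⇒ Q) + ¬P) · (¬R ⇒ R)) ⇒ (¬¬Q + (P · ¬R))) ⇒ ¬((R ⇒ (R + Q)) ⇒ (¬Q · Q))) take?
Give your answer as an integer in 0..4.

1

Q ⇒ Q = 1 ⇒ 1 = 4
¬P = ¬3 = 1
(Q ⇒ Q) + ¬P = 4 + 1 = 4
¬R = ¬1 = 3
¬R ⇒ R = 3 ⇒ 1 = 2
((Q ⇒ Q) + ¬P) · (¬R ⇒ R) = 4 · 2 = 2
¬Q = ¬1 = 3
¬¬Q = ¬3 = 1
¬R = ¬1 = 3
P · ¬R = 3 · 3 = 3
¬¬Q + (P · ¬R) = 1 + 3 = 3
(((Q ⇒ Q) + ¬P) · (¬R ⇒ R)) ⇒ (¬¬Q + (P · ¬R)) = 2 ⇒ 3 = 4
R + Q = 1 + 1 = 1
R ⇒ (R + Q) = 1 ⇒ 1 = 4
¬Q = ¬1 = 3
¬Q · Q = 3 · 1 = 1
(R ⇒ (R + Q)) ⇒ (¬Q · Q) = 4 ⇒ 1 = 1
¬((R ⇒ (R + Q)) ⇒ (¬Q · Q)) = ¬1 = 3
((((Q ⇒ Q) + ¬P) · (¬R ⇒ R)) ⇒ (¬¬Q + (P · ¬R))) ⇒ ¬((R ⇒ (R + Q)) ⇒ (¬Q · Q)) = 4 ⇒ 3 = 3
¬(((((Q ⇒ Q) + ¬P) · (¬R ⇒ R)) ⇒ (¬¬Q + (P · ¬R))) ⇒ ¬((R ⇒ (R + Q)) ⇒ (¬Q · Q))) = ¬3 = 1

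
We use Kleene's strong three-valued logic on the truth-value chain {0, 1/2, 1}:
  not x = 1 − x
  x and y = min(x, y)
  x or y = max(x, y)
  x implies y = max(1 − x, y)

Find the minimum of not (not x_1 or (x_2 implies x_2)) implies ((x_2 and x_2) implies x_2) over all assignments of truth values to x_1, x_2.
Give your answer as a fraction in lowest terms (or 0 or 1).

Take x_1 = 1/2, x_2 = 1/2:
not x_1 = not 1/2 = 1/2
x_2 implies x_2 = 1/2 implies 1/2 = 1/2
not x_1 or (x_2 implies x_2) = 1/2 or 1/2 = 1/2
not (not x_1 or (x_2 implies x_2)) = not 1/2 = 1/2
x_2 and x_2 = 1/2 and 1/2 = 1/2
(x_2 and x_2) implies x_2 = 1/2 implies 1/2 = 1/2
not (not x_1 or (x_2 implies x_2)) implies ((x_2 and x_2) implies x_2) = 1/2 implies 1/2 = 1/2
No assignment yields a value below 1/2, so this is the minimum.

1/2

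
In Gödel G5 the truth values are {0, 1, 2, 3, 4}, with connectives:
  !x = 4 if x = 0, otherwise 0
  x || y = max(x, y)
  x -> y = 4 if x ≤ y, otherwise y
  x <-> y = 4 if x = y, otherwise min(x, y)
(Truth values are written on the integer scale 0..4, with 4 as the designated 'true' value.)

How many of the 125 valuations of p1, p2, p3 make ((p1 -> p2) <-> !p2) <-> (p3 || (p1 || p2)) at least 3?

value 4: 1 assignment (counts)
value 3: 1 assignment (counts)
value 2: 1 assignment
value 1: 1 assignment
value 0: 121 assignments
So 2 of the 125 assignments meet the threshold.

2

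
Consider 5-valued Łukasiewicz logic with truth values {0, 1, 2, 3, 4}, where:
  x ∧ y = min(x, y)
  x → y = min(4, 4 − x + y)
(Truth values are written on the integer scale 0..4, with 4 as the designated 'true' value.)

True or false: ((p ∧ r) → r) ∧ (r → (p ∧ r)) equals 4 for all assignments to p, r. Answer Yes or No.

Counterexample: take p = 0, r = 1.
p ∧ r = 0 ∧ 1 = 0
(p ∧ r) → r = 0 → 1 = 4
r → (p ∧ r) = 1 → 0 = 3
((p ∧ r) → r) ∧ (r → (p ∧ r)) = 4 ∧ 3 = 3
This gives 3 ≠ 4.

No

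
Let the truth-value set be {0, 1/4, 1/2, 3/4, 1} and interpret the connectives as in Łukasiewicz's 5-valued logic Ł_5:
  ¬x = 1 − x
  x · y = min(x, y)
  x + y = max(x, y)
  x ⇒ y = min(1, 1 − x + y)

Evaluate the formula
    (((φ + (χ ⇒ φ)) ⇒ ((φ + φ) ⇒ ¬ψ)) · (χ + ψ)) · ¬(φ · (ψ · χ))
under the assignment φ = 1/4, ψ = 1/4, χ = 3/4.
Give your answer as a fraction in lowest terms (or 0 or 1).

χ ⇒ φ = 3/4 ⇒ 1/4 = 1/2
φ + (χ ⇒ φ) = 1/4 + 1/2 = 1/2
φ + φ = 1/4 + 1/4 = 1/4
¬ψ = ¬1/4 = 3/4
(φ + φ) ⇒ ¬ψ = 1/4 ⇒ 3/4 = 1
(φ + (χ ⇒ φ)) ⇒ ((φ + φ) ⇒ ¬ψ) = 1/2 ⇒ 1 = 1
χ + ψ = 3/4 + 1/4 = 3/4
((φ + (χ ⇒ φ)) ⇒ ((φ + φ) ⇒ ¬ψ)) · (χ + ψ) = 1 · 3/4 = 3/4
ψ · χ = 1/4 · 3/4 = 1/4
φ · (ψ · χ) = 1/4 · 1/4 = 1/4
¬(φ · (ψ · χ)) = ¬1/4 = 3/4
(((φ + (χ ⇒ φ)) ⇒ ((φ + φ) ⇒ ¬ψ)) · (χ + ψ)) · ¬(φ · (ψ · χ)) = 3/4 · 3/4 = 3/4

3/4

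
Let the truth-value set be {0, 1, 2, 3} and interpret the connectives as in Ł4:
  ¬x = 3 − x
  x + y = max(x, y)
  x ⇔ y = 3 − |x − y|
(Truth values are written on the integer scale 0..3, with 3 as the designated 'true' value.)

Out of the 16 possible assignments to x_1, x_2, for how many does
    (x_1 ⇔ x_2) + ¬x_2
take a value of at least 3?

7

x_1 = 0, x_2 = 0 ↦ 3  ≥
x_1 = 0, x_2 = 1 ↦ 2  <
x_1 = 0, x_2 = 2 ↦ 1  <
x_1 = 0, x_2 = 3 ↦ 0  <
x_1 = 1, x_2 = 0 ↦ 3  ≥
x_1 = 1, x_2 = 1 ↦ 3  ≥
x_1 = 1, x_2 = 2 ↦ 2  <
x_1 = 1, x_2 = 3 ↦ 1  <
x_1 = 2, x_2 = 0 ↦ 3  ≥
x_1 = 2, x_2 = 1 ↦ 2  <
x_1 = 2, x_2 = 2 ↦ 3  ≥
x_1 = 2, x_2 = 3 ↦ 2  <
x_1 = 3, x_2 = 0 ↦ 3  ≥
x_1 = 3, x_2 = 1 ↦ 2  <
x_1 = 3, x_2 = 2 ↦ 2  <
x_1 = 3, x_2 = 3 ↦ 3  ≥
So 7 of the 16 assignments meet the threshold.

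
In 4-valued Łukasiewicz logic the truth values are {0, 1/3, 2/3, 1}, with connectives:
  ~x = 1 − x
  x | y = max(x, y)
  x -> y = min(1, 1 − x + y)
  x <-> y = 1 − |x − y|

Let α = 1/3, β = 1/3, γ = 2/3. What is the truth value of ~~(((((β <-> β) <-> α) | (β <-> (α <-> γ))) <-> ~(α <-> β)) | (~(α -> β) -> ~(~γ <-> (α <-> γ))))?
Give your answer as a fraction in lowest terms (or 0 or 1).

β <-> β = 1/3 <-> 1/3 = 1
(β <-> β) <-> α = 1 <-> 1/3 = 1/3
α <-> γ = 1/3 <-> 2/3 = 2/3
β <-> (α <-> γ) = 1/3 <-> 2/3 = 2/3
((β <-> β) <-> α) | (β <-> (α <-> γ)) = 1/3 | 2/3 = 2/3
α <-> β = 1/3 <-> 1/3 = 1
~(α <-> β) = ~1 = 0
(((β <-> β) <-> α) | (β <-> (α <-> γ))) <-> ~(α <-> β) = 2/3 <-> 0 = 1/3
α -> β = 1/3 -> 1/3 = 1
~(α -> β) = ~1 = 0
~γ = ~2/3 = 1/3
α <-> γ = 1/3 <-> 2/3 = 2/3
~γ <-> (α <-> γ) = 1/3 <-> 2/3 = 2/3
~(~γ <-> (α <-> γ)) = ~2/3 = 1/3
~(α -> β) -> ~(~γ <-> (α <-> γ)) = 0 -> 1/3 = 1
((((β <-> β) <-> α) | (β <-> (α <-> γ))) <-> ~(α <-> β)) | (~(α -> β) -> ~(~γ <-> (α <-> γ))) = 1/3 | 1 = 1
~(((((β <-> β) <-> α) | (β <-> (α <-> γ))) <-> ~(α <-> β)) | (~(α -> β) -> ~(~γ <-> (α <-> γ)))) = ~1 = 0
~~(((((β <-> β) <-> α) | (β <-> (α <-> γ))) <-> ~(α <-> β)) | (~(α -> β) -> ~(~γ <-> (α <-> γ)))) = ~0 = 1

1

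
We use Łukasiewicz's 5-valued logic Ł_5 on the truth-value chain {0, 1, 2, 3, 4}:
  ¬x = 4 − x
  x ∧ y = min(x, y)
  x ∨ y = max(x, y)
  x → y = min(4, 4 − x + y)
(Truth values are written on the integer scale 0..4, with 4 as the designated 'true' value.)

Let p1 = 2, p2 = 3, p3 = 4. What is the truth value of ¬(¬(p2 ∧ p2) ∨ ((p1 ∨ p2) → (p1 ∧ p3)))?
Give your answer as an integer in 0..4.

1

p2 ∧ p2 = 3 ∧ 3 = 3
¬(p2 ∧ p2) = ¬3 = 1
p1 ∨ p2 = 2 ∨ 3 = 3
p1 ∧ p3 = 2 ∧ 4 = 2
(p1 ∨ p2) → (p1 ∧ p3) = 3 → 2 = 3
¬(p2 ∧ p2) ∨ ((p1 ∨ p2) → (p1 ∧ p3)) = 1 ∨ 3 = 3
¬(¬(p2 ∧ p2) ∨ ((p1 ∨ p2) → (p1 ∧ p3))) = ¬3 = 1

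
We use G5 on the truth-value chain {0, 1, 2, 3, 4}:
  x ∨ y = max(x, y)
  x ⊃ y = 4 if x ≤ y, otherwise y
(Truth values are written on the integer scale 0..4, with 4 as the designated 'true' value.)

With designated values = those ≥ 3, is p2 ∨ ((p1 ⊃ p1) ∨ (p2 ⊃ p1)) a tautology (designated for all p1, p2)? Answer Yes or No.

Yes

At p1 = 2, p2 = 2, for instance:
p1 ⊃ p1 = 2 ⊃ 2 = 4
p2 ⊃ p1 = 2 ⊃ 2 = 4
(p1 ⊃ p1) ∨ (p2 ⊃ p1) = 4 ∨ 4 = 4
p2 ∨ ((p1 ⊃ p1) ∨ (p2 ⊃ p1)) = 2 ∨ 4 = 4
and checking the remaining 24 assignments likewise gives ≥ 3 in every case.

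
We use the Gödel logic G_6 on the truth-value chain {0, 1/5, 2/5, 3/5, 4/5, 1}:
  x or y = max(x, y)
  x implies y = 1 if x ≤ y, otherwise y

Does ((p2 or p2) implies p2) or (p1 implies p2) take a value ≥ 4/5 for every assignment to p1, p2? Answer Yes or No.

Yes

At p1 = 2/5, p2 = 2/5, for instance:
p2 or p2 = 2/5 or 2/5 = 2/5
(p2 or p2) implies p2 = 2/5 implies 2/5 = 1
p1 implies p2 = 2/5 implies 2/5 = 1
((p2 or p2) implies p2) or (p1 implies p2) = 1 or 1 = 1
and checking the remaining 35 assignments likewise gives ≥ 4/5 in every case.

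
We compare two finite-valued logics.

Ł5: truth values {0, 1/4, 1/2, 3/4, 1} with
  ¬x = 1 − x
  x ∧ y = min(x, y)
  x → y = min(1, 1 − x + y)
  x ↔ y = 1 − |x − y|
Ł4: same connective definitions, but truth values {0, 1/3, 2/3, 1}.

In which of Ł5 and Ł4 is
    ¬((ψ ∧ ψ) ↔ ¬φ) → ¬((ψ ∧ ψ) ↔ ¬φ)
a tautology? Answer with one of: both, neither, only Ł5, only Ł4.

In Ł5: every assignment gives 1 — tautology.
In Ł4: every assignment gives 1 — tautology.

both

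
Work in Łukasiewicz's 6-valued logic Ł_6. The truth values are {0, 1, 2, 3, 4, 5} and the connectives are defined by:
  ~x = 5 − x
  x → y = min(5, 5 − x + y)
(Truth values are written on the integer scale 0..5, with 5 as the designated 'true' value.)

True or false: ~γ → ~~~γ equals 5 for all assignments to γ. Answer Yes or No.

Yes

γ = 0 ↦ 5
γ = 1 ↦ 5
γ = 2 ↦ 5
γ = 3 ↦ 5
γ = 4 ↦ 5
γ = 5 ↦ 5
Every assignment gives a value ≥ 5.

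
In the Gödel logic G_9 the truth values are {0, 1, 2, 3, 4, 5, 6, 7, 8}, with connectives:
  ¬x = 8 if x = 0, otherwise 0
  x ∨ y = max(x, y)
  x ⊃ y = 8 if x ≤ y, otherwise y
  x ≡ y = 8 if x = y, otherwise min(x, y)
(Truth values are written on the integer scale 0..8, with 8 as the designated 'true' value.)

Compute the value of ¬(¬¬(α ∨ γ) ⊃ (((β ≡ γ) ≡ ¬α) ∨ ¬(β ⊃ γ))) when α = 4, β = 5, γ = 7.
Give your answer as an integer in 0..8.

8

α ∨ γ = 4 ∨ 7 = 7
¬(α ∨ γ) = ¬7 = 0
¬¬(α ∨ γ) = ¬0 = 8
β ≡ γ = 5 ≡ 7 = 5
¬α = ¬4 = 0
(β ≡ γ) ≡ ¬α = 5 ≡ 0 = 0
β ⊃ γ = 5 ⊃ 7 = 8
¬(β ⊃ γ) = ¬8 = 0
((β ≡ γ) ≡ ¬α) ∨ ¬(β ⊃ γ) = 0 ∨ 0 = 0
¬¬(α ∨ γ) ⊃ (((β ≡ γ) ≡ ¬α) ∨ ¬(β ⊃ γ)) = 8 ⊃ 0 = 0
¬(¬¬(α ∨ γ) ⊃ (((β ≡ γ) ≡ ¬α) ∨ ¬(β ⊃ γ))) = ¬0 = 8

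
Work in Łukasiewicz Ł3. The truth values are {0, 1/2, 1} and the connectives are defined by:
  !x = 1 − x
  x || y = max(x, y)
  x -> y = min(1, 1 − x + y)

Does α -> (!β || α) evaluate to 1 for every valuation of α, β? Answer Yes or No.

α = 0, β = 0 ↦ 1
α = 0, β = 1/2 ↦ 1
α = 0, β = 1 ↦ 1
α = 1/2, β = 0 ↦ 1
α = 1/2, β = 1/2 ↦ 1
α = 1/2, β = 1 ↦ 1
α = 1, β = 0 ↦ 1
α = 1, β = 1/2 ↦ 1
α = 1, β = 1 ↦ 1
Every assignment gives a value ≥ 1.

Yes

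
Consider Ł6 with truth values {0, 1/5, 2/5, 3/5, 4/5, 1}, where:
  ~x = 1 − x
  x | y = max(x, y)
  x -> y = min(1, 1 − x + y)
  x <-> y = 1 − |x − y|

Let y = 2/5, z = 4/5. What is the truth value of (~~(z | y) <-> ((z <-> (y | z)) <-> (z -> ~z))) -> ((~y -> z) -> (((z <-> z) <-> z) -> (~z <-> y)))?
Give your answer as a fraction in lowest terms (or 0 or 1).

z | y = 4/5 | 2/5 = 4/5
~(z | y) = ~4/5 = 1/5
~~(z | y) = ~1/5 = 4/5
y | z = 2/5 | 4/5 = 4/5
z <-> (y | z) = 4/5 <-> 4/5 = 1
~z = ~4/5 = 1/5
z -> ~z = 4/5 -> 1/5 = 2/5
(z <-> (y | z)) <-> (z -> ~z) = 1 <-> 2/5 = 2/5
~~(z | y) <-> ((z <-> (y | z)) <-> (z -> ~z)) = 4/5 <-> 2/5 = 3/5
~y = ~2/5 = 3/5
~y -> z = 3/5 -> 4/5 = 1
z <-> z = 4/5 <-> 4/5 = 1
(z <-> z) <-> z = 1 <-> 4/5 = 4/5
~z = ~4/5 = 1/5
~z <-> y = 1/5 <-> 2/5 = 4/5
((z <-> z) <-> z) -> (~z <-> y) = 4/5 -> 4/5 = 1
(~y -> z) -> (((z <-> z) <-> z) -> (~z <-> y)) = 1 -> 1 = 1
(~~(z | y) <-> ((z <-> (y | z)) <-> (z -> ~z))) -> ((~y -> z) -> (((z <-> z) <-> z) -> (~z <-> y))) = 3/5 -> 1 = 1

1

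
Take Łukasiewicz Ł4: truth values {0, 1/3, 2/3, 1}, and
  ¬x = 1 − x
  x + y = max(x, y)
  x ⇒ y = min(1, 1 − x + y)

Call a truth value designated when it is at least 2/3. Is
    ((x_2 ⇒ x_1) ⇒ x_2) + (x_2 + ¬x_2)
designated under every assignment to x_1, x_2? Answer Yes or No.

Yes

x_1 = 0, x_2 = 0 ↦ 1
x_1 = 0, x_2 = 1/3 ↦ 2/3
x_1 = 0, x_2 = 2/3 ↦ 1
x_1 = 0, x_2 = 1 ↦ 1
x_1 = 1/3, x_2 = 0 ↦ 1
x_1 = 1/3, x_2 = 1/3 ↦ 2/3
x_1 = 1/3, x_2 = 2/3 ↦ 1
x_1 = 1/3, x_2 = 1 ↦ 1
x_1 = 2/3, x_2 = 0 ↦ 1
x_1 = 2/3, x_2 = 1/3 ↦ 2/3
x_1 = 2/3, x_2 = 2/3 ↦ 2/3
x_1 = 2/3, x_2 = 1 ↦ 1
x_1 = 1, x_2 = 0 ↦ 1
x_1 = 1, x_2 = 1/3 ↦ 2/3
x_1 = 1, x_2 = 2/3 ↦ 2/3
x_1 = 1, x_2 = 1 ↦ 1
Every assignment gives a value ≥ 2/3.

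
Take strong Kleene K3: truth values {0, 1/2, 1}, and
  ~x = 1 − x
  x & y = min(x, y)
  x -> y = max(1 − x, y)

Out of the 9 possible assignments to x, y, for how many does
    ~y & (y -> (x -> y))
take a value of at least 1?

3

x = 0, y = 0 ↦ 1  ≥
x = 0, y = 1/2 ↦ 1/2  <
x = 0, y = 1 ↦ 0  <
x = 1/2, y = 0 ↦ 1  ≥
x = 1/2, y = 1/2 ↦ 1/2  <
x = 1/2, y = 1 ↦ 0  <
x = 1, y = 0 ↦ 1  ≥
x = 1, y = 1/2 ↦ 1/2  <
x = 1, y = 1 ↦ 0  <
So 3 of the 9 assignments meet the threshold.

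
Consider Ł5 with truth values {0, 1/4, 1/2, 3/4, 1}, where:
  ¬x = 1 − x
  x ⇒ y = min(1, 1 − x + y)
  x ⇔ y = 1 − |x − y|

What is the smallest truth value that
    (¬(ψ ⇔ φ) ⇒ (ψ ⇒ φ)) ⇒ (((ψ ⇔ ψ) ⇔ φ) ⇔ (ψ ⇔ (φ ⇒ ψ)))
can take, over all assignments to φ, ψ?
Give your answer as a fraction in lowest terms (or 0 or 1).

1/2

Take φ = 0, ψ = 1/2:
ψ ⇔ φ = 1/2 ⇔ 0 = 1/2
¬(ψ ⇔ φ) = ¬1/2 = 1/2
ψ ⇒ φ = 1/2 ⇒ 0 = 1/2
¬(ψ ⇔ φ) ⇒ (ψ ⇒ φ) = 1/2 ⇒ 1/2 = 1
ψ ⇔ ψ = 1/2 ⇔ 1/2 = 1
(ψ ⇔ ψ) ⇔ φ = 1 ⇔ 0 = 0
φ ⇒ ψ = 0 ⇒ 1/2 = 1
ψ ⇔ (φ ⇒ ψ) = 1/2 ⇔ 1 = 1/2
((ψ ⇔ ψ) ⇔ φ) ⇔ (ψ ⇔ (φ ⇒ ψ)) = 0 ⇔ 1/2 = 1/2
(¬(ψ ⇔ φ) ⇒ (ψ ⇒ φ)) ⇒ (((ψ ⇔ ψ) ⇔ φ) ⇔ (ψ ⇔ (φ ⇒ ψ))) = 1 ⇒ 1/2 = 1/2
No assignment yields a value below 1/2, so this is the minimum.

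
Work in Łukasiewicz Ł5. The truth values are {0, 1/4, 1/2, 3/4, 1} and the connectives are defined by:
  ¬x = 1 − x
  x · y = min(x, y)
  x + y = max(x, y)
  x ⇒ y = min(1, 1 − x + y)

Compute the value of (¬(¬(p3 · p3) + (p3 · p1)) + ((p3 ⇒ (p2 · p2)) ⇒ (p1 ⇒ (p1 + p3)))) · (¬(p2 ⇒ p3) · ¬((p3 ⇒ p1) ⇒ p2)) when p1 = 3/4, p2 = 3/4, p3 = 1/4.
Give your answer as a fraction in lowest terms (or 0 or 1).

1/4

p3 · p3 = 1/4 · 1/4 = 1/4
¬(p3 · p3) = ¬1/4 = 3/4
p3 · p1 = 1/4 · 3/4 = 1/4
¬(p3 · p3) + (p3 · p1) = 3/4 + 1/4 = 3/4
¬(¬(p3 · p3) + (p3 · p1)) = ¬3/4 = 1/4
p2 · p2 = 3/4 · 3/4 = 3/4
p3 ⇒ (p2 · p2) = 1/4 ⇒ 3/4 = 1
p1 + p3 = 3/4 + 1/4 = 3/4
p1 ⇒ (p1 + p3) = 3/4 ⇒ 3/4 = 1
(p3 ⇒ (p2 · p2)) ⇒ (p1 ⇒ (p1 + p3)) = 1 ⇒ 1 = 1
¬(¬(p3 · p3) + (p3 · p1)) + ((p3 ⇒ (p2 · p2)) ⇒ (p1 ⇒ (p1 + p3))) = 1/4 + 1 = 1
p2 ⇒ p3 = 3/4 ⇒ 1/4 = 1/2
¬(p2 ⇒ p3) = ¬1/2 = 1/2
p3 ⇒ p1 = 1/4 ⇒ 3/4 = 1
(p3 ⇒ p1) ⇒ p2 = 1 ⇒ 3/4 = 3/4
¬((p3 ⇒ p1) ⇒ p2) = ¬3/4 = 1/4
¬(p2 ⇒ p3) · ¬((p3 ⇒ p1) ⇒ p2) = 1/2 · 1/4 = 1/4
(¬(¬(p3 · p3) + (p3 · p1)) + ((p3 ⇒ (p2 · p2)) ⇒ (p1 ⇒ (p1 + p3)))) · (¬(p2 ⇒ p3) · ¬((p3 ⇒ p1) ⇒ p2)) = 1 · 1/4 = 1/4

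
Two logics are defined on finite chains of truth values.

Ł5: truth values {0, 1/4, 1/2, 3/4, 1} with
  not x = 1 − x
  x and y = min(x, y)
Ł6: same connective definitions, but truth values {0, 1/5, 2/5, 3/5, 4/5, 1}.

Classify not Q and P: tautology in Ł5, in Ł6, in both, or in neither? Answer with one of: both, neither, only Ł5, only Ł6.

neither

In Ł5: at P = 0, Q = 0 the value is 0 — not a tautology.
In Ł6: at P = 0, Q = 0 the value is 0 — not a tautology.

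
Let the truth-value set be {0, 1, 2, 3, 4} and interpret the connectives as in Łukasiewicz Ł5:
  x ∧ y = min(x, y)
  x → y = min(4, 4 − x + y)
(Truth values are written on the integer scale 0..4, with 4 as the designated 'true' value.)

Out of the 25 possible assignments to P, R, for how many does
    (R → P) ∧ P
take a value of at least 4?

5

value 4: 5 assignments (counts)
value 3: 5 assignments
value 2: 5 assignments
value 1: 5 assignments
value 0: 5 assignments
So 5 of the 25 assignments meet the threshold.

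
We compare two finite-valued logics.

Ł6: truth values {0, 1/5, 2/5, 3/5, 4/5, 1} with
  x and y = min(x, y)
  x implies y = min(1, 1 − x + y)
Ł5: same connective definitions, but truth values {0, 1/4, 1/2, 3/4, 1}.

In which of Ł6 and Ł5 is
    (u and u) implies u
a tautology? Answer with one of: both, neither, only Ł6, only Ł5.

both

In Ł6: every assignment gives 1 — tautology.
In Ł5: every assignment gives 1 — tautology.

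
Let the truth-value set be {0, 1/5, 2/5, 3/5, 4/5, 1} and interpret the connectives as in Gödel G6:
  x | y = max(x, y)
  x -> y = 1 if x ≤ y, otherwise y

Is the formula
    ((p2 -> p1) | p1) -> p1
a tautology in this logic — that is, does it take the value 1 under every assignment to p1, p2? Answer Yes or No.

Counterexample: take p1 = 0, p2 = 0.
p2 -> p1 = 0 -> 0 = 1
(p2 -> p1) | p1 = 1 | 0 = 1
((p2 -> p1) | p1) -> p1 = 1 -> 0 = 0
This gives 0 ≠ 1.

No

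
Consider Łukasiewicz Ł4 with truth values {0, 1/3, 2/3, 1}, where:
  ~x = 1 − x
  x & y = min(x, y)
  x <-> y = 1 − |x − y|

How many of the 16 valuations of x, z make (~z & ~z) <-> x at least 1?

4

x = 0, z = 0 ↦ 0  <
x = 0, z = 1/3 ↦ 1/3  <
x = 0, z = 2/3 ↦ 2/3  <
x = 0, z = 1 ↦ 1  ≥
x = 1/3, z = 0 ↦ 1/3  <
x = 1/3, z = 1/3 ↦ 2/3  <
x = 1/3, z = 2/3 ↦ 1  ≥
x = 1/3, z = 1 ↦ 2/3  <
x = 2/3, z = 0 ↦ 2/3  <
x = 2/3, z = 1/3 ↦ 1  ≥
x = 2/3, z = 2/3 ↦ 2/3  <
x = 2/3, z = 1 ↦ 1/3  <
x = 1, z = 0 ↦ 1  ≥
x = 1, z = 1/3 ↦ 2/3  <
x = 1, z = 2/3 ↦ 1/3  <
x = 1, z = 1 ↦ 0  <
So 4 of the 16 assignments meet the threshold.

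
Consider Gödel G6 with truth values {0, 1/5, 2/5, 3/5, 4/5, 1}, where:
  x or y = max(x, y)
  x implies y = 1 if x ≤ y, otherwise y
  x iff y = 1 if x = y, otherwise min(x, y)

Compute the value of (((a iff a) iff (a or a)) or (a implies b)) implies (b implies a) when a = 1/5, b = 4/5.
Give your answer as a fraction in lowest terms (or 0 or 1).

a iff a = 1/5 iff 1/5 = 1
a or a = 1/5 or 1/5 = 1/5
(a iff a) iff (a or a) = 1 iff 1/5 = 1/5
a implies b = 1/5 implies 4/5 = 1
((a iff a) iff (a or a)) or (a implies b) = 1/5 or 1 = 1
b implies a = 4/5 implies 1/5 = 1/5
(((a iff a) iff (a or a)) or (a implies b)) implies (b implies a) = 1 implies 1/5 = 1/5

1/5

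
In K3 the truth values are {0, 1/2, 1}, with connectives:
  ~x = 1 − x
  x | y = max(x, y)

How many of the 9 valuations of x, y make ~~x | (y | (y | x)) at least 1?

x = 0, y = 0 ↦ 0  <
x = 0, y = 1/2 ↦ 1/2  <
x = 0, y = 1 ↦ 1  ≥
x = 1/2, y = 0 ↦ 1/2  <
x = 1/2, y = 1/2 ↦ 1/2  <
x = 1/2, y = 1 ↦ 1  ≥
x = 1, y = 0 ↦ 1  ≥
x = 1, y = 1/2 ↦ 1  ≥
x = 1, y = 1 ↦ 1  ≥
So 5 of the 9 assignments meet the threshold.

5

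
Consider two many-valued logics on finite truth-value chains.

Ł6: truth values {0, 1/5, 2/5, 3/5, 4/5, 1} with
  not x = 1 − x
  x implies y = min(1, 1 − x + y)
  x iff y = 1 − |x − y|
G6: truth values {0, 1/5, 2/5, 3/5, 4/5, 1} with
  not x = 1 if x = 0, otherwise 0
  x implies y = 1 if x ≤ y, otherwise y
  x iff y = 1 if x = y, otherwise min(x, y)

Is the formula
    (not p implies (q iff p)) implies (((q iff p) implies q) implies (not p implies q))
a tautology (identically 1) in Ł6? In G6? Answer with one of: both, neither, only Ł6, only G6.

In Ł6: every assignment gives 1 — tautology.
In G6: every assignment gives 1 — tautology.

both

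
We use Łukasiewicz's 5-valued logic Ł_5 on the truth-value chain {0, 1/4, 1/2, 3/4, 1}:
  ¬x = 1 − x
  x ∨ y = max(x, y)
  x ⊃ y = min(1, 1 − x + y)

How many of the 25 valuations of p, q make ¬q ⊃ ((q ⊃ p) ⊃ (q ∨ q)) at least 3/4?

value 1: 15 assignments (counts)
value 3/4: 1 assignment (counts)
value 1/2: 4 assignments
value 0: 5 assignments
So 16 of the 25 assignments meet the threshold.

16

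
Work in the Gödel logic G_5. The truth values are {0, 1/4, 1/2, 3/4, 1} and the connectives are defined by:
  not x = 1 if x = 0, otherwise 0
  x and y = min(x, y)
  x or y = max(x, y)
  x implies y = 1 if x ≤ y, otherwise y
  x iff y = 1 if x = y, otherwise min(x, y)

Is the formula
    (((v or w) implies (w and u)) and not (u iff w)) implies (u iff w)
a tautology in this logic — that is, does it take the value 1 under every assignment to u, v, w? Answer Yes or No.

Counterexample: take u = 1/4, v = 0, w = 0.
v or w = 0 or 0 = 0
w and u = 0 and 1/4 = 0
(v or w) implies (w and u) = 0 implies 0 = 1
u iff w = 1/4 iff 0 = 0
not (u iff w) = not 0 = 1
((v or w) implies (w and u)) and not (u iff w) = 1 and 1 = 1
u iff w = 1/4 iff 0 = 0
(((v or w) implies (w and u)) and not (u iff w)) implies (u iff w) = 1 implies 0 = 0
This gives 0 ≠ 1.

No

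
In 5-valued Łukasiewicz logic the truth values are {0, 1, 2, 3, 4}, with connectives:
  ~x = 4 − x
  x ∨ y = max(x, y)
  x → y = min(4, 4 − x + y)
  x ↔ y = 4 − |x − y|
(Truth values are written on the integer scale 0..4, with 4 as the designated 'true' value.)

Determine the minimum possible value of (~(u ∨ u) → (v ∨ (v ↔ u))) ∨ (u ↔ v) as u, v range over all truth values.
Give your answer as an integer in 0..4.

Take u = 0, v = 2:
u ∨ u = 0 ∨ 0 = 0
~(u ∨ u) = ~0 = 4
v ↔ u = 2 ↔ 0 = 2
v ∨ (v ↔ u) = 2 ∨ 2 = 2
~(u ∨ u) → (v ∨ (v ↔ u)) = 4 → 2 = 2
u ↔ v = 0 ↔ 2 = 2
(~(u ∨ u) → (v ∨ (v ↔ u))) ∨ (u ↔ v) = 2 ∨ 2 = 2
No assignment yields a value below 2, so this is the minimum.

2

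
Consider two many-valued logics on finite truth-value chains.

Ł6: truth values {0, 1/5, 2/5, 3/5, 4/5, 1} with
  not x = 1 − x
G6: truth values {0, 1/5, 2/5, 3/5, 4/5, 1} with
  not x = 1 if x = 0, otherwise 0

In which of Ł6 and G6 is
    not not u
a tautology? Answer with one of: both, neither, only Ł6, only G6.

In Ł6: at u = 0 the value is 0 — not a tautology.
In G6: at u = 0 the value is 0 — not a tautology.

neither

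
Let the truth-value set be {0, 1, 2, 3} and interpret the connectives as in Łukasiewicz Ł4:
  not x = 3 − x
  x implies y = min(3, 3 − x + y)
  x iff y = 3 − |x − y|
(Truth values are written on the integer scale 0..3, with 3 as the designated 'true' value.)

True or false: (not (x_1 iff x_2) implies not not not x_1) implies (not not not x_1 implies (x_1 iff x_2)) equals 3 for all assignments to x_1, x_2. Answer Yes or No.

No

Counterexample: take x_1 = 0, x_2 = 1.
x_1 iff x_2 = 0 iff 1 = 2
not (x_1 iff x_2) = not 2 = 1
not x_1 = not 0 = 3
not not x_1 = not 3 = 0
not not not x_1 = not 0 = 3
not (x_1 iff x_2) implies not not not x_1 = 1 implies 3 = 3
not x_1 = not 0 = 3
not not x_1 = not 3 = 0
not not not x_1 = not 0 = 3
x_1 iff x_2 = 0 iff 1 = 2
not not not x_1 implies (x_1 iff x_2) = 3 implies 2 = 2
(not (x_1 iff x_2) implies not not not x_1) implies (not not not x_1 implies (x_1 iff x_2)) = 3 implies 2 = 2
This gives 2 ≠ 3.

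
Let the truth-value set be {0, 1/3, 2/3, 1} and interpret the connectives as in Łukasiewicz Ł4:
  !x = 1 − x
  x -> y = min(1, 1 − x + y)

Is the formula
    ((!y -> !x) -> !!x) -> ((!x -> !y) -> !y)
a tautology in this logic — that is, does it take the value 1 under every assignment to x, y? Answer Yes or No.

Counterexample: take x = 2/3, y = 1/3.
!y = !1/3 = 2/3
!x = !2/3 = 1/3
!y -> !x = 2/3 -> 1/3 = 2/3
!x = !2/3 = 1/3
!!x = !1/3 = 2/3
(!y -> !x) -> !!x = 2/3 -> 2/3 = 1
!x = !2/3 = 1/3
!y = !1/3 = 2/3
!x -> !y = 1/3 -> 2/3 = 1
!y = !1/3 = 2/3
(!x -> !y) -> !y = 1 -> 2/3 = 2/3
((!y -> !x) -> !!x) -> ((!x -> !y) -> !y) = 1 -> 2/3 = 2/3
This gives 2/3 ≠ 1.

No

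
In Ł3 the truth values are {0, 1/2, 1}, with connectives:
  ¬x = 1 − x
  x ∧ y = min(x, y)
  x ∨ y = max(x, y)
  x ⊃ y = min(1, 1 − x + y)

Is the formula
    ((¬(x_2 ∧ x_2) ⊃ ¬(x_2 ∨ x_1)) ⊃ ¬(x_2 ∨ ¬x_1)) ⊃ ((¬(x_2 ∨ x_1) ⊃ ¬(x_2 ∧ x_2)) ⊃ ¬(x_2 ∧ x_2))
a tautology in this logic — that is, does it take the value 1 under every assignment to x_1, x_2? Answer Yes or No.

No

Counterexample: take x_1 = 1, x_2 = 1/2.
x_2 ∧ x_2 = 1/2 ∧ 1/2 = 1/2
¬(x_2 ∧ x_2) = ¬1/2 = 1/2
x_2 ∨ x_1 = 1/2 ∨ 1 = 1
¬(x_2 ∨ x_1) = ¬1 = 0
¬(x_2 ∧ x_2) ⊃ ¬(x_2 ∨ x_1) = 1/2 ⊃ 0 = 1/2
¬x_1 = ¬1 = 0
x_2 ∨ ¬x_1 = 1/2 ∨ 0 = 1/2
¬(x_2 ∨ ¬x_1) = ¬1/2 = 1/2
(¬(x_2 ∧ x_2) ⊃ ¬(x_2 ∨ x_1)) ⊃ ¬(x_2 ∨ ¬x_1) = 1/2 ⊃ 1/2 = 1
x_2 ∨ x_1 = 1/2 ∨ 1 = 1
¬(x_2 ∨ x_1) = ¬1 = 0
x_2 ∧ x_2 = 1/2 ∧ 1/2 = 1/2
¬(x_2 ∧ x_2) = ¬1/2 = 1/2
¬(x_2 ∨ x_1) ⊃ ¬(x_2 ∧ x_2) = 0 ⊃ 1/2 = 1
x_2 ∧ x_2 = 1/2 ∧ 1/2 = 1/2
¬(x_2 ∧ x_2) = ¬1/2 = 1/2
(¬(x_2 ∨ x_1) ⊃ ¬(x_2 ∧ x_2)) ⊃ ¬(x_2 ∧ x_2) = 1 ⊃ 1/2 = 1/2
((¬(x_2 ∧ x_2) ⊃ ¬(x_2 ∨ x_1)) ⊃ ¬(x_2 ∨ ¬x_1)) ⊃ ((¬(x_2 ∨ x_1) ⊃ ¬(x_2 ∧ x_2)) ⊃ ¬(x_2 ∧ x_2)) = 1 ⊃ 1/2 = 1/2
This gives 1/2 ≠ 1.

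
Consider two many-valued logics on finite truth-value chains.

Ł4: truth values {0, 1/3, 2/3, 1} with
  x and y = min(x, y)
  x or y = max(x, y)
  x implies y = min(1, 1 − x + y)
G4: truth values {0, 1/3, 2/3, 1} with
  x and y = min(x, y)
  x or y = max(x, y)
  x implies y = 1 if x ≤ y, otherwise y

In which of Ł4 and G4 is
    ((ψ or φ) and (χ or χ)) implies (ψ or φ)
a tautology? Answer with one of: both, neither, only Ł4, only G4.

both

In Ł4: every assignment gives 1 — tautology.
In G4: every assignment gives 1 — tautology.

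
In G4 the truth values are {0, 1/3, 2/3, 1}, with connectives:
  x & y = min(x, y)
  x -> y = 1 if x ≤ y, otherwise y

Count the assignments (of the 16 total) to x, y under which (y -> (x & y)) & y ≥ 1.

x = 0, y = 0 ↦ 0  <
x = 0, y = 1/3 ↦ 0  <
x = 0, y = 2/3 ↦ 0  <
x = 0, y = 1 ↦ 0  <
x = 1/3, y = 0 ↦ 0  <
x = 1/3, y = 1/3 ↦ 1/3  <
x = 1/3, y = 2/3 ↦ 1/3  <
x = 1/3, y = 1 ↦ 1/3  <
x = 2/3, y = 0 ↦ 0  <
x = 2/3, y = 1/3 ↦ 1/3  <
x = 2/3, y = 2/3 ↦ 2/3  <
x = 2/3, y = 1 ↦ 2/3  <
x = 1, y = 0 ↦ 0  <
x = 1, y = 1/3 ↦ 1/3  <
x = 1, y = 2/3 ↦ 2/3  <
x = 1, y = 1 ↦ 1  ≥
So 1 of the 16 assignments meets the threshold.

1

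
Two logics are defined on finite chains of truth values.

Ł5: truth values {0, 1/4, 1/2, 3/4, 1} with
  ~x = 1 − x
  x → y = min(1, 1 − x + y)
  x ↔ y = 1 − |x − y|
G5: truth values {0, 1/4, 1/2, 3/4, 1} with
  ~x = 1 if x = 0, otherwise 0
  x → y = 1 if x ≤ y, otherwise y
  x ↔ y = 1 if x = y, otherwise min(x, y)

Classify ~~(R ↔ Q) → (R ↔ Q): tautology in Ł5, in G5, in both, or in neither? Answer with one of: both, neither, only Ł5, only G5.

only Ł5

In Ł5: every assignment gives 1 — tautology.
In G5: at Q = 1/4, R = 1/2 the value is 1/4 — not a tautology.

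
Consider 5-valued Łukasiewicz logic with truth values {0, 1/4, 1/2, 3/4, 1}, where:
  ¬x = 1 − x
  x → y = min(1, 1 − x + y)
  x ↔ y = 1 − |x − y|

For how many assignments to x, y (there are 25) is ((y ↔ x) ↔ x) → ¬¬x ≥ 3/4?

18

value 1: 11 assignments (counts)
value 3/4: 7 assignments (counts)
value 1/2: 4 assignments
value 1/4: 2 assignments
value 0: 1 assignment
So 18 of the 25 assignments meet the threshold.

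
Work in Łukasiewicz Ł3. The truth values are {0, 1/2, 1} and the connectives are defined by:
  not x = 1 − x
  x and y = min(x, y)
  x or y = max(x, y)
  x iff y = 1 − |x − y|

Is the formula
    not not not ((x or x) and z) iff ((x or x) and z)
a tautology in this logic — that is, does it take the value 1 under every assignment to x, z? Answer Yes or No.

Counterexample: take x = 0, z = 0.
x or x = 0 or 0 = 0
(x or x) and z = 0 and 0 = 0
not ((x or x) and z) = not 0 = 1
not not ((x or x) and z) = not 1 = 0
not not not ((x or x) and z) = not 0 = 1
x or x = 0 or 0 = 0
(x or x) and z = 0 and 0 = 0
not not not ((x or x) and z) iff ((x or x) and z) = 1 iff 0 = 0
This gives 0 ≠ 1.

No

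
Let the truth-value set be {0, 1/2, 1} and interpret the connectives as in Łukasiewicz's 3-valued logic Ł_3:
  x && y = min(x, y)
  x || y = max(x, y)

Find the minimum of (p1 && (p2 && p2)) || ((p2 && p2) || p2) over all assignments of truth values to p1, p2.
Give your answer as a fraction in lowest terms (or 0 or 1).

Take p1 = 0, p2 = 0:
p2 && p2 = 0 && 0 = 0
p1 && (p2 && p2) = 0 && 0 = 0
p2 && p2 = 0 && 0 = 0
(p2 && p2) || p2 = 0 || 0 = 0
(p1 && (p2 && p2)) || ((p2 && p2) || p2) = 0 || 0 = 0
No assignment yields a value below 0, so this is the minimum.

0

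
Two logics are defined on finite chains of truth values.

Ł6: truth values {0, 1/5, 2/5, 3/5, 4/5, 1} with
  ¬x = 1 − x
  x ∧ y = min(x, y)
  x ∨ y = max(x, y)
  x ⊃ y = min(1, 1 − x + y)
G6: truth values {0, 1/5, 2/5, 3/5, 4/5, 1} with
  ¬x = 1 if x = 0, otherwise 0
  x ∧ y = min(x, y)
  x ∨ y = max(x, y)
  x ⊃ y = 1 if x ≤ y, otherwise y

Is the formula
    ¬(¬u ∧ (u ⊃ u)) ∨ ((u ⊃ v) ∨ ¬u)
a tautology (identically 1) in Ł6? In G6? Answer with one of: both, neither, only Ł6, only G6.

only G6

In Ł6: at u = 1/5, v = 0 the value is 4/5 — not a tautology.
In G6: every assignment gives 1 — tautology.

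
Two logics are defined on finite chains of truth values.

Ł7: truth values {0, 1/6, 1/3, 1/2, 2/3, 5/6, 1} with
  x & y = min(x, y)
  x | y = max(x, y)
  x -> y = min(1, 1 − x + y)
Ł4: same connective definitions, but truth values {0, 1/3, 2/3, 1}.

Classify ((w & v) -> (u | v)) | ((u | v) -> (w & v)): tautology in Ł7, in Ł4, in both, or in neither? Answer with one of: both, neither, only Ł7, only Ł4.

both

In Ł7: every assignment gives 1 — tautology.
In Ł4: every assignment gives 1 — tautology.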